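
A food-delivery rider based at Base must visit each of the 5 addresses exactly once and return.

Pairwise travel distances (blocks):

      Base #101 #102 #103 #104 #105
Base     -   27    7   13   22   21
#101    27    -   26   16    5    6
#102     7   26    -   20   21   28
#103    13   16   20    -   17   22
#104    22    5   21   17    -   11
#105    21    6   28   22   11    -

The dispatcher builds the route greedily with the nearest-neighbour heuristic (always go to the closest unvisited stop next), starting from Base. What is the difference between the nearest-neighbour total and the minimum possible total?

The nearest-neighbour route is 6 blocks longer than optimal.

Base: #102=7, #103=13, #105=21, #104=22, #101=27 ⇒ #102
#102: #103=20, #104=21, #101=26, #105=28 ⇒ #103
#103: #101=16, #104=17, #105=22 ⇒ #101
#101: #104=5, #105=6 ⇒ #104
#104: #105=11 ⇒ #105
NN route Base → #102 → #103 → #101 → #104 → #105 → Base costs 80.
Optimal: Base → #102 → #104 → #101 → #105 → #103 → Base costs 74 (by enumerating all 60 distinct tours).
Excess = 80 − 74 = 6.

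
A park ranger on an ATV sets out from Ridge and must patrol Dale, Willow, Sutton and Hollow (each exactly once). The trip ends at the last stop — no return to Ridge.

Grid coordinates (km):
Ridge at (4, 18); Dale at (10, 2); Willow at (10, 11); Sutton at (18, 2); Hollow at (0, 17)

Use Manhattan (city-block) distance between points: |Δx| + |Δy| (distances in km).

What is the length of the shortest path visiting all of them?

There are 4! = 24 possible orderings.
Ridge→Dale→Willow→Sutton→Hollow: 22+9+17+33 = 81
Ridge→Dale→Willow→Hollow→Sutton: 22+9+16+33 = 80
Ridge→Dale→Sutton→Willow→Hollow: 22+8+17+16 = 63
Ridge→Dale→Sutton→Hollow→Willow: 22+8+33+16 = 79
Ridge→Dale→Hollow→Willow→Sutton: 22+25+16+17 = 80
Ridge→Dale→Hollow→Sutton→Willow: 22+25+33+17 = 97
Ridge→Willow→Dale→Sutton→Hollow: 13+9+8+33 = 63
Ridge→Willow→Dale→Hollow→Sutton: 13+9+25+33 = 80
Ridge→Willow→Sutton→Dale→Hollow: 13+17+8+25 = 63
Ridge→Willow→Sutton→Hollow→Dale: 13+17+33+25 = 88
Ridge→Willow→Hollow→Dale→Sutton: 13+16+25+8 = 62
Ridge→Willow→Hollow→Sutton→Dale: 13+16+33+8 = 70
Ridge→Sutton→Dale→Willow→Hollow: 30+8+9+16 = 63
Ridge→Sutton→Dale→Hollow→Willow: 30+8+25+16 = 79
… (10 more)
Ridge→Hollow→Willow→Dale→Sutton: 5+16+9+8 = 38  ← best
The minimum is 38.
One shortest path: Ridge → Hollow → Willow → Dale → Sutton.

Minimum one-way distance = 38 km.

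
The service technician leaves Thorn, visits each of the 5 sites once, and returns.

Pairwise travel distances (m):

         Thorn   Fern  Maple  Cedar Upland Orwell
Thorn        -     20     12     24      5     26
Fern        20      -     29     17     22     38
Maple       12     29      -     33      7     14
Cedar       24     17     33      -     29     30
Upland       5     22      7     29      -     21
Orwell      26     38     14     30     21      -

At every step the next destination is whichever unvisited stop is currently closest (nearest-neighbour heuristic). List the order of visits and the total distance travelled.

Thorn → [Upland:5 / Maple:12 / Fern:20 / Cedar:24 / Orwell:26] → Upland (5)
Upland → [Maple:7 / Orwell:21 / Fern:22 / Cedar:29] → Maple (7)
Maple → [Orwell:14 / Fern:29 / Cedar:33] → Orwell (14)
Orwell → [Cedar:30 / Fern:38] → Cedar (30)
Cedar → [Fern:17] → Fern (17)
Return Fern→Thorn: 20.
Total = 5 + 7 + 14 + 30 + 17 + 20 = 93.

Total distance 93 m via the nearest-neighbour route Thorn → Upland → Maple → Orwell → Cedar → Fern → Thorn.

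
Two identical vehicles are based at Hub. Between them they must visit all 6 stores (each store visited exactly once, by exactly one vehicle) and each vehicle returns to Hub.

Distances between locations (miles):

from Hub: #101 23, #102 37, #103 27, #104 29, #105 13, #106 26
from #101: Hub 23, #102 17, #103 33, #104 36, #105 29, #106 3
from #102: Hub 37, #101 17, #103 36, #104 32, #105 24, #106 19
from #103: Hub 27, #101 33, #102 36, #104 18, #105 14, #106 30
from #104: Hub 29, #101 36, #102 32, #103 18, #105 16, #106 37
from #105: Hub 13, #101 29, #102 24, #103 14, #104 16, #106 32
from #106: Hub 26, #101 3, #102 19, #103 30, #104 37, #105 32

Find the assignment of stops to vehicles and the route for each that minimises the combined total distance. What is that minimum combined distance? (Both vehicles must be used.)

Try each way of splitting the stops between the two vehicles (each non-empty) and, for each split, find the best tour for each vehicle:
  {#101} + {#102, #103, #104, #105, #106}: 46 + 122 = 168
  {#102} + {#101, #103, #104, #105, #106}: 74 + 103 = 177
  {#101, #102} + {#103, #104, #105, #106}: 77 + 103 = 180
  {#103} + {#101, #102, #104, #105, #106}: 54 + 106 = 160
  {#101, #103} + {#102, #104, #105, #106}: 83 + 106 = 189
  {#102, #103} + {#101, #104, #105, #106}: 100 + 92 = 192
  … (31 splits in total)
  {#105} + {#101, #102, #103, #104, #106}: 26 + 122 = 148  ← best
Best: vehicle 1 Hub → #105 → Hub = 26; vehicle 2 Hub → #101 → #106 → #102 → #104 → #103 → Hub = 122; combined 148.

148 miles — the smallest possible combined total.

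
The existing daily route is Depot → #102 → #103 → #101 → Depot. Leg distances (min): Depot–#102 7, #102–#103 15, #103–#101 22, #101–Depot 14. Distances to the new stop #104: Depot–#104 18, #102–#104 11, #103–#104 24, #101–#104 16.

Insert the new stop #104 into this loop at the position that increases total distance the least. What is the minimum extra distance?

Insertion cost between consecutive stops i–j is d(i,#104) + d(#104,j) − d(i,j):
  between Depot and #102: 18 + 11 − 7 = 22
  between #102 and #103: 11 + 24 − 15 = 20
  between #103 and #101: 24 + 16 − 22 = 18
  between #101 and Depot: 16 + 18 − 14 = 20
Cheapest insertion is between #103 and #101, adding 18.
New total = 58 + 18 = 76.

Adding 18 min by placing #104 on the #103–#101 leg.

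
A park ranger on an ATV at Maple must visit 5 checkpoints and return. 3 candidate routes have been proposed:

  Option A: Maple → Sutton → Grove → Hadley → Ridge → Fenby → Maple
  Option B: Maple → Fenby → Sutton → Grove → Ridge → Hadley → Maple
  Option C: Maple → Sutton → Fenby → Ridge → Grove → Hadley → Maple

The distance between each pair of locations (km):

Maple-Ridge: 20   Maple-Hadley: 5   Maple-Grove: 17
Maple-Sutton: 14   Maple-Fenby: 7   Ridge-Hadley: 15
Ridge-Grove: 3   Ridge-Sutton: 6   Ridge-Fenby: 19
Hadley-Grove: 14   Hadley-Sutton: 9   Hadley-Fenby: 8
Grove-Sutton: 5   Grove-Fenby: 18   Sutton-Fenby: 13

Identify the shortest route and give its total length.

Shortest is Option B, total 48 km.

Option A: 14 + 5 + 14 + 15 + 19 + 7 = 74
Option B: 7 + 13 + 5 + 3 + 15 + 5 = 48
Option C: 14 + 13 + 19 + 3 + 14 + 5 = 68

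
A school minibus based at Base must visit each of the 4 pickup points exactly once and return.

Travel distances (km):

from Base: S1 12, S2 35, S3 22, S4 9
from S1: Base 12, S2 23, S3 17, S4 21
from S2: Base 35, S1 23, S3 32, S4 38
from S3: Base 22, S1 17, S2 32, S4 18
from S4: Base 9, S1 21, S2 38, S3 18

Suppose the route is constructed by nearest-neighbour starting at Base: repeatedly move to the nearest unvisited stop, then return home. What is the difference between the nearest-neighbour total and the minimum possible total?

Base: S4=9, S1=12, S3=22, S2=35 ⇒ S4
S4: S3=18, S1=21, S2=38 ⇒ S3
S3: S1=17, S2=32 ⇒ S1
S1: S2=23 ⇒ S2
NN route Base → S4 → S3 → S1 → S2 → Base costs 102.
Optimal: Base → S1 → S2 → S3 → S4 → Base costs 94 (by enumerating all 12 distinct tours).
Excess = 102 − 94 = 8.

The nearest-neighbour route is 8 km longer than optimal.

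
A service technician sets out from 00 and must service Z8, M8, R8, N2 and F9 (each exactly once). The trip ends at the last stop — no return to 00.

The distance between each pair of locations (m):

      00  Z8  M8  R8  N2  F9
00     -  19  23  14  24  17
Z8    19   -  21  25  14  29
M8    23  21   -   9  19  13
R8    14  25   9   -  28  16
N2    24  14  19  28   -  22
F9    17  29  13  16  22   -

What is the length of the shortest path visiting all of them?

Shortest open route: 72 m.

There are 5! = 120 possible orderings.
00→Z8→M8→R8→N2→F9: 19+21+9+28+22 = 99
00→Z8→M8→R8→F9→N2: 19+21+9+16+22 = 87
00→Z8→M8→N2→R8→F9: 19+21+19+28+16 = 103
00→Z8→M8→N2→F9→R8: 19+21+19+22+16 = 97
00→Z8→M8→F9→R8→N2: 19+21+13+16+28 = 97
00→Z8→M8→F9→N2→R8: 19+21+13+22+28 = 103
00→Z8→R8→M8→N2→F9: 19+25+9+19+22 = 94
00→Z8→R8→M8→F9→N2: 19+25+9+13+22 = 88
00→Z8→R8→N2→M8→F9: 19+25+28+19+13 = 104
00→Z8→R8→N2→F9→M8: 19+25+28+22+13 = 107
00→Z8→R8→F9→M8→N2: 19+25+16+13+19 = 92
00→Z8→R8→F9→N2→M8: 19+25+16+22+19 = 101
00→Z8→N2→M8→R8→F9: 19+14+19+9+16 = 77
00→Z8→N2→M8→F9→R8: 19+14+19+13+16 = 81
… (106 more)
00→R8→M8→F9→N2→Z8: 14+9+13+22+14 = 72  ← best
The minimum is 72.
One shortest path: 00 → R8 → M8 → F9 → N2 → Z8.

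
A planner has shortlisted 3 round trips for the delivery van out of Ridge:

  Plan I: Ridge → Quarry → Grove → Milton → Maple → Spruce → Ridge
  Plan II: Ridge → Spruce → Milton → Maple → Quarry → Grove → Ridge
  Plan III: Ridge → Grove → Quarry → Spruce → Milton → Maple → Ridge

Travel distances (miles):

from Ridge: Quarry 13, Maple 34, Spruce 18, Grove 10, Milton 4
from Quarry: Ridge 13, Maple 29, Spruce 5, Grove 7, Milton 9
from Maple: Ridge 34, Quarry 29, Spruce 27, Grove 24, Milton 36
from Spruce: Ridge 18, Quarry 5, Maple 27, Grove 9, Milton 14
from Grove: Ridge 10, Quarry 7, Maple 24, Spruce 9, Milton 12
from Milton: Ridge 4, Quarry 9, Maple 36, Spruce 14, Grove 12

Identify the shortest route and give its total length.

106 miles — Plan III is the shortest.

Plan I: 13 + 7 + 12 + 36 + 27 + 18 = 113
Plan II: 18 + 14 + 36 + 29 + 7 + 10 = 114
Plan III: 10 + 7 + 5 + 14 + 36 + 34 = 106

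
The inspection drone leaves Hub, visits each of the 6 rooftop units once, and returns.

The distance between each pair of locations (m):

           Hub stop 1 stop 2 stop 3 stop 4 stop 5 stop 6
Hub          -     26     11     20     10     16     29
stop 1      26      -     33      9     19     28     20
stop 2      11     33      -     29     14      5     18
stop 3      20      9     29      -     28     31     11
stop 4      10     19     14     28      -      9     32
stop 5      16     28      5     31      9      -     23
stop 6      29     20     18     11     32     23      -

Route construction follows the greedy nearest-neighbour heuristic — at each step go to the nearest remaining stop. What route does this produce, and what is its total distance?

At Hub the remaining stops are stop 4 10, stop 2 11, stop 5 16, stop 3 20, stop 1 26, stop 6 29; go to stop 4.
At stop 4 the remaining stops are stop 5 9, stop 2 14, stop 1 19, stop 3 28, stop 6 32; go to stop 5.
At stop 5 the remaining stops are stop 2 5, stop 6 23, stop 1 28, stop 3 31; go to stop 2.
At stop 2 the remaining stops are stop 6 18, stop 3 29, stop 1 33; go to stop 6.
At stop 6 the remaining stops are stop 3 11, stop 1 20; go to stop 3.
At stop 3 the remaining stops are stop 1 9; go to stop 1.
Return stop 1→Hub: 26.
Total = 10 + 9 + 5 + 18 + 11 + 9 + 26 = 88.

Total distance 88 m via the nearest-neighbour route Hub → stop 4 → stop 5 → stop 2 → stop 6 → stop 3 → stop 1 → Hub.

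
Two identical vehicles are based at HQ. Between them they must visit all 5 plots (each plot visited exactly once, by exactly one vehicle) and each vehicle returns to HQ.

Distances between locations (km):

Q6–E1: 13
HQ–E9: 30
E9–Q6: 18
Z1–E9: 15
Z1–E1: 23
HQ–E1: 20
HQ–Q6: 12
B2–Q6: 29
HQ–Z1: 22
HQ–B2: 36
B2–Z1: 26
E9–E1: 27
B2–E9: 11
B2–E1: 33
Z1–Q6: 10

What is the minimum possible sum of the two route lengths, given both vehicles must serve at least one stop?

Minimum combined distance: 124 km.

Try each way of splitting the stops between the two vehicles (each non-empty) and, for each split, find the best tour for each vehicle:
  {B2} + {Z1, E9, Q6, E1}: 72 + 84 = 156
  {Z1} + {B2, E9, Q6, E1}: 44 + 94 = 138
  {B2, Z1} + {E9, Q6, E1}: 84 + 77 = 161
  {E9} + {B2, Z1, Q6, E1}: 60 + 101 = 161
  {B2, E9} + {Z1, Q6, E1}: 77 + 65 = 142
  {Z1, E9} + {B2, Q6, E1}: 67 + 94 = 161
  … (15 splits in total)
  {B2, Z1, E9, Q6} + {E1}: 84 + 40 = 124  ← best
Best: vehicle 1 HQ → B2 → E9 → Z1 → Q6 → HQ = 84; vehicle 2 HQ → E1 → HQ = 40; combined 124.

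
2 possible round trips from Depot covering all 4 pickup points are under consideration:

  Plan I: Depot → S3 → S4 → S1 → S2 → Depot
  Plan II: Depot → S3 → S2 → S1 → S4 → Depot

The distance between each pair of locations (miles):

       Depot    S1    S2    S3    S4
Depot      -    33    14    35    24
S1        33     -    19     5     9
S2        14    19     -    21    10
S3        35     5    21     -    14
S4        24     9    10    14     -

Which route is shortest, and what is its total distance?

Plan I: 35 + 14 + 9 + 19 + 14 = 91
Plan II: 35 + 21 + 19 + 9 + 24 = 108

91 miles — Plan I is the shortest.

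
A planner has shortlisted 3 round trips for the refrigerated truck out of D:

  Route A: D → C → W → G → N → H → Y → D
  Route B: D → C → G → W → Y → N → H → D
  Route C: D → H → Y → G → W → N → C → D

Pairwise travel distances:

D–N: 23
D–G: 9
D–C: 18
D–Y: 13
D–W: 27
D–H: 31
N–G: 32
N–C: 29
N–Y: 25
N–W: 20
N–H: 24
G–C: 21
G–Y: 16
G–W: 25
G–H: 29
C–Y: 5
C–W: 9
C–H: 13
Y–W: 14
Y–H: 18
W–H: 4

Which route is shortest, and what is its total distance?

Route A: 18 + 9 + 25 + 32 + 24 + 18 + 13 = 139
Route B: 18 + 21 + 25 + 14 + 25 + 24 + 31 = 158
Route C: 31 + 18 + 16 + 25 + 20 + 29 + 18 = 157

Shortest is Route A, total 139.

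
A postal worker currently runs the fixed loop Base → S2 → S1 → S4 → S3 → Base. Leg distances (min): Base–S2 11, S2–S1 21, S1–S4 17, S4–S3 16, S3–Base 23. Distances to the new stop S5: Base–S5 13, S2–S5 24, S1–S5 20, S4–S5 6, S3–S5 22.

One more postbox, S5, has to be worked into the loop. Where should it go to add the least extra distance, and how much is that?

Insertion cost between consecutive stops i–j is d(i,S5) + d(S5,j) − d(i,j):
  between Base and S2: 13 + 24 − 11 = 26
  between S2 and S1: 24 + 20 − 21 = 23
  between S1 and S4: 20 + 6 − 17 = 9
  between S4 and S3: 6 + 22 − 16 = 12
  between S3 and Base: 22 + 13 − 23 = 12
Cheapest insertion is between S1 and S4, adding 9.
New total = 88 + 9 = 97.

Minimum extra distance: 9 min, inserting S5 between S1 and S4.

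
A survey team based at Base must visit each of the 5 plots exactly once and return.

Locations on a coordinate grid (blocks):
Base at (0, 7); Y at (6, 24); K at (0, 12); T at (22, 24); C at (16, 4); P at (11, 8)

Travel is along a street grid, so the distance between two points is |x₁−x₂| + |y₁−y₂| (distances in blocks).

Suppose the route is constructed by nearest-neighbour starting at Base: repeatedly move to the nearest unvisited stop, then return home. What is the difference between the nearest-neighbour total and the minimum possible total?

Base: K=5, P=12, C=19, Y=23, T=39 ⇒ K
K: P=15, Y=18, C=24, T=34 ⇒ P
P: C=9, Y=21, T=27 ⇒ C
C: T=26, Y=30 ⇒ T
T: Y=16 ⇒ Y
NN route Base → K → P → C → T → Y → Base costs 94.
Optimal: Base → K → Y → T → C → P → Base costs 86 (by enumerating all 60 distinct tours).
Excess = 94 − 86 = 8.

Excess over optimum: 8 blocks.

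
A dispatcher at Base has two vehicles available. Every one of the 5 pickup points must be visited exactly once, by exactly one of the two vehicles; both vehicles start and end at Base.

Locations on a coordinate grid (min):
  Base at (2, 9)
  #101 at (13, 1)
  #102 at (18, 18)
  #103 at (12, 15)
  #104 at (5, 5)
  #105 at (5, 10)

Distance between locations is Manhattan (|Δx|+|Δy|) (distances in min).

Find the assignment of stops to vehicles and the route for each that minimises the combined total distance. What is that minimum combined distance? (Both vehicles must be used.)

Try each way of splitting the stops between the two vehicles (each non-empty) and, for each split, find the best tour for each vehicle:
  {#101} + {#102, #103, #104, #105}: 38 + 58 = 96
  {#102} + {#101, #103, #104, #105}: 50 + 50 = 100
  {#101, #102} + {#103, #104, #105}: 66 + 40 = 106
  {#103} + {#101, #102, #104, #105}: 32 + 66 = 98
  {#101, #103} + {#102, #104, #105}: 50 + 58 = 108
  {#102, #103} + {#101, #104, #105}: 50 + 40 = 90
  … (15 splits in total)
  {#101, #102, #103, #104} + {#105}: 66 + 8 = 74  ← best
Best: vehicle 1 Base → #103 → #102 → #101 → #104 → Base = 66; vehicle 2 Base → #105 → Base = 8; combined 74.

74 min — the smallest possible combined total.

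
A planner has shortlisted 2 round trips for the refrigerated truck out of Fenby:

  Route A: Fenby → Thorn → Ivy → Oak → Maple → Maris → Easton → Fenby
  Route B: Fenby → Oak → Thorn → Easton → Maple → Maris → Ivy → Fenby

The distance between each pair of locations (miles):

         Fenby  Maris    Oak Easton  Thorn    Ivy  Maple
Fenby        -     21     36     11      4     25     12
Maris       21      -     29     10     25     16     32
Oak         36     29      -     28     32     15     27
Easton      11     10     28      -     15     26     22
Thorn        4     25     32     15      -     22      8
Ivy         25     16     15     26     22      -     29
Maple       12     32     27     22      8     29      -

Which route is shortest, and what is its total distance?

Shortest is Route A, total 121 miles.

Route A: 4 + 22 + 15 + 27 + 32 + 10 + 11 = 121
Route B: 36 + 32 + 15 + 22 + 32 + 16 + 25 = 178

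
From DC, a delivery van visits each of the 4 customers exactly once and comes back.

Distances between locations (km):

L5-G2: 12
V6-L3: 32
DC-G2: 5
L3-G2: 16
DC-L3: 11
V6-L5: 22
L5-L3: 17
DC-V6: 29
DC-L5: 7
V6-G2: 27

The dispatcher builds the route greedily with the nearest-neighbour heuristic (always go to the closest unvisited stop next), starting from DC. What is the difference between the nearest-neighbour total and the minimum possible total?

Excess over optimum: 13 km.

DC: G2=5, L5=7, L3=11, V6=29 ⇒ G2
G2: L5=12, L3=16, V6=27 ⇒ L5
L5: L3=17, V6=22 ⇒ L3
L3: V6=32 ⇒ V6
NN route DC → G2 → L5 → L3 → V6 → DC costs 95.
Optimal: DC → L5 → V6 → L3 → G2 → DC costs 82 (by enumerating all 12 distinct tours).
Excess = 95 − 82 = 13.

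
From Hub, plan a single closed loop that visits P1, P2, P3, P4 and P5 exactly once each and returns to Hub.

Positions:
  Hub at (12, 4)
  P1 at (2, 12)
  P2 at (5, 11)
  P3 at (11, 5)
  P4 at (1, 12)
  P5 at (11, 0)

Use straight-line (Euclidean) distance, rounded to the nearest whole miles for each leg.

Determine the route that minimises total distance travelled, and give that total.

There are 60 distinct closed tours to check (reversals are equivalent).
Hub→P1→P2→P3→P4→P5→Hub: 13+3+8+12+16+4 = 56
Hub→P1→P2→P3→P5→P4→Hub: 13+3+8+5+16+14 = 59
Hub→P1→P2→P4→P3→P5→Hub: 13+3+4+12+5+4 = 41
Hub→P1→P2→P4→P5→P3→Hub: 13+3+4+16+5+1 = 42
Hub→P1→P2→P5→P3→P4→Hub: 13+3+13+5+12+14 = 60
Hub→P1→P2→P5→P4→P3→Hub: 13+3+13+16+12+1 = 58
Hub→P1→P3→P2→P4→P5→Hub: 13+11+8+4+16+4 = 56
Hub→P1→P3→P2→P5→P4→Hub: 13+11+8+13+16+14 = 75
Hub→P1→P3→P4→P2→P5→Hub: 13+11+12+4+13+4 = 57
Hub→P1→P3→P4→P5→P2→Hub: 13+11+12+16+13+10 = 75
Hub→P1→P3→P5→P2→P4→Hub: 13+11+5+13+4+14 = 60
Hub→P1→P3→P5→P4→P2→Hub: 13+11+5+16+4+10 = 59
Hub→P1→P4→P2→P3→P5→Hub: 13+1+4+8+5+4 = 35
Hub→P1→P4→P2→P5→P3→Hub: 13+1+4+13+5+1 = 37
… (46 more)
Hub→P3→P2→P1→P4→P5→Hub: 1+8+3+1+16+4 = 33  ← best
The minimum is 33.
One optimal route: Hub → P3 → P2 → P1 → P4 → P5 → Hub (or its reverse).

Shortest round trip = 33 miles.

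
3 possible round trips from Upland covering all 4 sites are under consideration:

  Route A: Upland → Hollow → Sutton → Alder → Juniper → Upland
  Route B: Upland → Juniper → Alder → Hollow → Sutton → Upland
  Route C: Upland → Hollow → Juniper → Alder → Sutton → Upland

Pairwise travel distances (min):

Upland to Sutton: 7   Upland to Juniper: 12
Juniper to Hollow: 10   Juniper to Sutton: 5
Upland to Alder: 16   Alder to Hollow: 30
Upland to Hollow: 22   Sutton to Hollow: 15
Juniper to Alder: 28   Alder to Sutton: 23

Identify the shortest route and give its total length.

Shortest is Route C, total 90 min.

Route A: 22 + 15 + 23 + 28 + 12 = 100
Route B: 12 + 28 + 30 + 15 + 7 = 92
Route C: 22 + 10 + 28 + 23 + 7 = 90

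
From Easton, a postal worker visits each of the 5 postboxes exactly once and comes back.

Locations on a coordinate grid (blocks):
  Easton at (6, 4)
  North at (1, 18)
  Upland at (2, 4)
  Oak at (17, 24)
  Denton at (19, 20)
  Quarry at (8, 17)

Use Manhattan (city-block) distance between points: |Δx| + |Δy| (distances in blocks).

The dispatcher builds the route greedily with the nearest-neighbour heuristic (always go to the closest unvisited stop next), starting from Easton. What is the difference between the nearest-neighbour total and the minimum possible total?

Excess over optimum: 2 blocks.

From Easton: Upland=4, Quarry=15, North=19, Denton=29, Oak=31 → choose Upland (4).
From Upland: North=15, Quarry=19, Denton=33, Oak=35 → choose North (15).
From North: Quarry=8, Denton=20, Oak=22 → choose Quarry (8).
From Quarry: Denton=14, Oak=16 → choose Denton (14).
From Denton: Oak=6 → choose Oak (6).
NN route Easton → Upland → North → Quarry → Denton → Oak → Easton costs 78.
Optimal: Easton → Upland → North → Oak → Denton → Quarry → Easton costs 76 (by enumerating all 60 distinct tours).
Excess = 78 − 76 = 2.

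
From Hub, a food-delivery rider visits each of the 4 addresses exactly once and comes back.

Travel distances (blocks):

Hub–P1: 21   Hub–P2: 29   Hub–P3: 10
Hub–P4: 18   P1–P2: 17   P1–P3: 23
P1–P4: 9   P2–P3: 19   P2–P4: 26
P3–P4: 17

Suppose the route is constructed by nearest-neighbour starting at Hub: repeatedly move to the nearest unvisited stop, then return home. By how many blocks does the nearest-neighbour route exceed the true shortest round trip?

The nearest-neighbour route is 9 blocks longer than optimal.

From Hub: P3=10, P4=18, P1=21, P2=29 → choose P3 (10).
From P3: P4=17, P2=19, P1=23 → choose P4 (17).
From P4: P1=9, P2=26 → choose P1 (9).
From P1: P2=17 → choose P2 (17).
NN route Hub → P3 → P4 → P1 → P2 → Hub costs 82.
Optimal: Hub → P3 → P2 → P1 → P4 → Hub costs 73 (by enumerating all 12 distinct tours).
Excess = 82 − 73 = 9.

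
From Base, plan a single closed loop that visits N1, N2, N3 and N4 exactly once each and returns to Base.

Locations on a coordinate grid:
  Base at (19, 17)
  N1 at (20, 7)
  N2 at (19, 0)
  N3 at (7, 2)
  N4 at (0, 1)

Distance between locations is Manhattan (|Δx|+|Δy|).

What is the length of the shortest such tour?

74 — the shortest possible round trip.

Base → N1 → N2 → N3 → N4 → Base: 11+8+14+8+35 = 76
Base → N1 → N2 → N4 → N3 → Base: 11+8+20+8+27 = 74
Base → N1 → N3 → N2 → N4 → Base: 11+18+14+20+35 = 98
Base → N1 → N3 → N4 → N2 → Base: 11+18+8+20+17 = 74
Base → N1 → N4 → N2 → N3 → Base: 11+26+20+14+27 = 98
Base → N1 → N4 → N3 → N2 → Base: 11+26+8+14+17 = 76
Base → N2 → N1 → N3 → N4 → Base: 17+8+18+8+35 = 86
Base → N2 → N1 → N4 → N3 → Base: 17+8+26+8+27 = 86
Base → N2 → N3 → N1 → N4 → Base: 17+14+18+26+35 = 110
Base → N2 → N4 → N1 → N3 → Base: 17+20+26+18+27 = 108
Base → N3 → N1 → N2 → N4 → Base: 27+18+8+20+35 = 108
Base → N3 → N2 → N1 → N4 → Base: 27+14+8+26+35 = 110
The minimum is 74.
One optimal route: Base → N1 → N2 → N4 → N3 → Base (or its reverse).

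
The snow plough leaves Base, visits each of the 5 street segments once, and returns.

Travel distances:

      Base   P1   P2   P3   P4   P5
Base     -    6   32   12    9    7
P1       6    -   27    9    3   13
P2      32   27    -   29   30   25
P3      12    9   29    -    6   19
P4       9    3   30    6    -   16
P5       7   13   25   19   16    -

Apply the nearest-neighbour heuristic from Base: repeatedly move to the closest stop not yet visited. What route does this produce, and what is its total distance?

Total distance 91 via the nearest-neighbour route Base → P1 → P4 → P3 → P5 → P2 → Base.

At Base the remaining stops are P1 6, P5 7, P4 9, P3 12, P2 32; go to P1.
At P1 the remaining stops are P4 3, P3 9, P5 13, P2 27; go to P4.
At P4 the remaining stops are P3 6, P5 16, P2 30; go to P3.
At P3 the remaining stops are P5 19, P2 29; go to P5.
At P5 the remaining stops are P2 25; go to P2.
Return P2→Base: 32.
Total = 6 + 3 + 6 + 19 + 25 + 32 = 91.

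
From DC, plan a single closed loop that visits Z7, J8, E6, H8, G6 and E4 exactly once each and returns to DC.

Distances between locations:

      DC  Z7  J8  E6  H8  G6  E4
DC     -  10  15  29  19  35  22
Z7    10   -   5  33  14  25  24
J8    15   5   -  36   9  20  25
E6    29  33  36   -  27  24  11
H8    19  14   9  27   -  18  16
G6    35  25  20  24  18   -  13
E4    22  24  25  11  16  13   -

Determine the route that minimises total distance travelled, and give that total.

With 6 stops there are 6!/2 = 360 distinct round trips (a route and its reverse cost the same).
DC → Z7 → J8 → E6 → H8 → G6 → E4 → DC: 10+5+36+27+18+13+22 = 131
DC → Z7 → J8 → E6 → H8 → E4 → G6 → DC: 10+5+36+27+16+13+35 = 142
DC → Z7 → J8 → E6 → G6 → H8 → E4 → DC: 10+5+36+24+18+16+22 = 131
DC → Z7 → J8 → E6 → G6 → E4 → H8 → DC: 10+5+36+24+13+16+19 = 123
DC → Z7 → J8 → E6 → E4 → H8 → G6 → DC: 10+5+36+11+16+18+35 = 131
DC → Z7 → J8 → E6 → E4 → G6 → H8 → DC: 10+5+36+11+13+18+19 = 112
DC → Z7 → J8 → H8 → E6 → G6 → E4 → DC: 10+5+9+27+24+13+22 = 110
DC → Z7 → J8 → H8 → E6 → E4 → G6 → DC: 10+5+9+27+11+13+35 = 110
… (352 more)
DC → Z7 → J8 → H8 → G6 → E4 → E6 → DC: 10+5+9+18+13+11+29 = 95  ← best
The minimum is 95.
One optimal route: DC → Z7 → J8 → H8 → G6 → E4 → E6 → DC (or its reverse).

95 — the shortest possible round trip.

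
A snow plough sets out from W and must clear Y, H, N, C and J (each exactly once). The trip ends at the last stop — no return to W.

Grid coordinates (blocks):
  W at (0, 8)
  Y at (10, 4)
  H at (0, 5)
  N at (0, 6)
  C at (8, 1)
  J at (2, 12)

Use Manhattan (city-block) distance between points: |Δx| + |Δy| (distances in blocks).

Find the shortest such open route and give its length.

Minimum one-way distance = 31 blocks.

There are 5! = 120 possible orderings.
W→Y→H→N→C→J: 14+11+1+13+17 = 56
W→Y→H→N→J→C: 14+11+1+8+17 = 51
W→Y→H→C→N→J: 14+11+12+13+8 = 58
W→Y→H→C→J→N: 14+11+12+17+8 = 62
W→Y→H→J→N→C: 14+11+9+8+13 = 55
W→Y→H→J→C→N: 14+11+9+17+13 = 64
W→Y→N→H→C→J: 14+12+1+12+17 = 56
W→Y→N→H→J→C: 14+12+1+9+17 = 53
W→Y→N→C→H→J: 14+12+13+12+9 = 60
W→Y→N→C→J→H: 14+12+13+17+9 = 65
W→Y→N→J→H→C: 14+12+8+9+12 = 55
W→Y→N→J→C→H: 14+12+8+17+12 = 63
W→Y→C→H→N→J: 14+5+12+1+8 = 40
W→Y→C→H→J→N: 14+5+12+9+8 = 48
… (106 more)
W→J→N→H→Y→C: 6+8+1+11+5 = 31  ← best
The minimum is 31.
One shortest path: W → J → N → H → Y → C.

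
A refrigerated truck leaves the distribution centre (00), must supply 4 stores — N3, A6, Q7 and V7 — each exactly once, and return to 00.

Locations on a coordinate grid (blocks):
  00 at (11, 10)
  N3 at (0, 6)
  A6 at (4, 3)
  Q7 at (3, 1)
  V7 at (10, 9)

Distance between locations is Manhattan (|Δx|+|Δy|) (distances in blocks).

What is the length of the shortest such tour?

Shortest round trip = 40 blocks.

00-N3-A6-Q7-V7-00: 15+7+3+15+2 = 42
00-N3-A6-V7-Q7-00: 15+7+12+15+17 = 66
00-N3-Q7-A6-V7-00: 15+8+3+12+2 = 40
00-N3-Q7-V7-A6-00: 15+8+15+12+14 = 64
00-N3-V7-A6-Q7-00: 15+13+12+3+17 = 60
00-N3-V7-Q7-A6-00: 15+13+15+3+14 = 60
00-A6-N3-Q7-V7-00: 14+7+8+15+2 = 46
00-A6-N3-V7-Q7-00: 14+7+13+15+17 = 66
00-A6-Q7-N3-V7-00: 14+3+8+13+2 = 40
00-A6-V7-N3-Q7-00: 14+12+13+8+17 = 64
00-Q7-N3-A6-V7-00: 17+8+7+12+2 = 46
00-Q7-A6-N3-V7-00: 17+3+7+13+2 = 42
The minimum is 40.
One optimal route: 00 → N3 → Q7 → A6 → V7 → 00 (or its reverse).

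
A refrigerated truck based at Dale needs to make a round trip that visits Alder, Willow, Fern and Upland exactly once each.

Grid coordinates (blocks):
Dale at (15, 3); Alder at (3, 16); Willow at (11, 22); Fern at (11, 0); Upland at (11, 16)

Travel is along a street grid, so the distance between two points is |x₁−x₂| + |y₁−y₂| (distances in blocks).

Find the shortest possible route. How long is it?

Shortest round trip = 68 blocks.

There are 12 distinct closed tours to check (reversals are equivalent).
Dale→Alder→Willow→Fern→Upland→Dale: 25+14+22+16+17 = 94
Dale→Alder→Willow→Upland→Fern→Dale: 25+14+6+16+7 = 68
Dale→Alder→Fern→Willow→Upland→Dale: 25+24+22+6+17 = 94
Dale→Alder→Fern→Upland→Willow→Dale: 25+24+16+6+23 = 94
Dale→Alder→Upland→Willow→Fern→Dale: 25+8+6+22+7 = 68
Dale→Alder→Upland→Fern→Willow→Dale: 25+8+16+22+23 = 94
Dale→Willow→Alder→Fern→Upland→Dale: 23+14+24+16+17 = 94
Dale→Willow→Alder→Upland→Fern→Dale: 23+14+8+16+7 = 68
Dale→Willow→Fern→Alder→Upland→Dale: 23+22+24+8+17 = 94
Dale→Willow→Upland→Alder→Fern→Dale: 23+6+8+24+7 = 68
Dale→Fern→Alder→Willow→Upland→Dale: 7+24+14+6+17 = 68
Dale→Fern→Willow→Alder→Upland→Dale: 7+22+14+8+17 = 68
The minimum is 68.
One optimal route: Dale → Alder → Willow → Upland → Fern → Dale (or its reverse).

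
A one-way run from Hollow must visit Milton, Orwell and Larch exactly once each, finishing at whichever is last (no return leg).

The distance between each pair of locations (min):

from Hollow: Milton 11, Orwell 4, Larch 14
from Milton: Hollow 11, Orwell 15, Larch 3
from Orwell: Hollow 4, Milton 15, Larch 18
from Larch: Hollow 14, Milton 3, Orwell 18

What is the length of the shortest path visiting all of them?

Shortest open route: 22 min.

There are 3! = 6 possible orderings.
Hollow→Milton→Orwell→Larch: 11+15+18 = 44
Hollow→Milton→Larch→Orwell: 11+3+18 = 32
Hollow→Orwell→Milton→Larch: 4+15+3 = 22
Hollow→Orwell→Larch→Milton: 4+18+3 = 25
Hollow→Larch→Milton→Orwell: 14+3+15 = 32
Hollow→Larch→Orwell→Milton: 14+18+15 = 47
The minimum is 22.
One shortest path: Hollow → Orwell → Milton → Larch.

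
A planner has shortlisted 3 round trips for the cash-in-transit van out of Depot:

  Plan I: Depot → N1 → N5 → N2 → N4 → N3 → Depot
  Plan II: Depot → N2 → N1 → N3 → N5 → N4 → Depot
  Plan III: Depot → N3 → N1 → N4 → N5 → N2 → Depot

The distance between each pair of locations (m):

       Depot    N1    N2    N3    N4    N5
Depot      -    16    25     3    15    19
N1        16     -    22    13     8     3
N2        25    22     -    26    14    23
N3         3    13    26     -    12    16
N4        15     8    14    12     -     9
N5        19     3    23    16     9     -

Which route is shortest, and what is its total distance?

Shortest is Plan I, total 71 m.

Plan I: 16 + 3 + 23 + 14 + 12 + 3 = 71
Plan II: 25 + 22 + 13 + 16 + 9 + 15 = 100
Plan III: 3 + 13 + 8 + 9 + 23 + 25 = 81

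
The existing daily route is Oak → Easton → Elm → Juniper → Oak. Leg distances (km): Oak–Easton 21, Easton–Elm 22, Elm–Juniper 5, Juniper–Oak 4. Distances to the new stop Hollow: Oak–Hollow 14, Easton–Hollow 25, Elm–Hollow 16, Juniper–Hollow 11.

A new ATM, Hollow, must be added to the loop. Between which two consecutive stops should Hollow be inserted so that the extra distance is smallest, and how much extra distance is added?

+18 km — insert Hollow between Oak and Easton.

Insertion cost between consecutive stops i–j is d(i,Hollow) + d(Hollow,j) − d(i,j):
  between Oak and Easton: 14 + 25 − 21 = 18
  between Easton and Elm: 25 + 16 − 22 = 19
  between Elm and Juniper: 16 + 11 − 5 = 22
  between Juniper and Oak: 11 + 14 − 4 = 21
Cheapest insertion is between Oak and Easton, adding 18.
New total = 52 + 18 = 70.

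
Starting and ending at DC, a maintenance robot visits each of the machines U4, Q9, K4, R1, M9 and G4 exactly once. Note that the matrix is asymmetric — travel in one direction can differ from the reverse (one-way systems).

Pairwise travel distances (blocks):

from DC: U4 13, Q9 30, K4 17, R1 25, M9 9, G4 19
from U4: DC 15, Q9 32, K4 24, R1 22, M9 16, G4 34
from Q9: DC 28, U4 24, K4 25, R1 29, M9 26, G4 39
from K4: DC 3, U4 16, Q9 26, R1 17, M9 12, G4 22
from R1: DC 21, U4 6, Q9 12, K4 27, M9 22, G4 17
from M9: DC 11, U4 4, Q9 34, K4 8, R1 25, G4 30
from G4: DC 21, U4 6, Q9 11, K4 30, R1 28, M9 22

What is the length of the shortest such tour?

DC → U4 → Q9 → K4 → R1 → M9 → G4 → DC: 13+32+25+17+22+30+21 = 160
DC → U4 → Q9 → K4 → R1 → G4 → M9 → DC: 13+32+25+17+17+22+11 = 137
DC → U4 → Q9 → K4 → M9 → R1 → G4 → DC: 13+32+25+12+25+17+21 = 145
DC → U4 → Q9 → K4 → M9 → G4 → R1 → DC: 13+32+25+12+30+28+21 = 161
DC → U4 → Q9 → K4 → G4 → R1 → M9 → DC: 13+32+25+22+28+22+11 = 153
DC → U4 → Q9 → K4 → G4 → M9 → R1 → DC: 13+32+25+22+22+25+21 = 160
DC → U4 → Q9 → R1 → K4 → M9 → G4 → DC: 13+32+29+27+12+30+21 = 164
DC → U4 → Q9 → R1 → K4 → G4 → M9 → DC: 13+32+29+27+22+22+11 = 156
… (712 more)
DC → M9 → U4 → R1 → G4 → Q9 → K4 → DC: 9+4+22+17+11+25+3 = 91  ← best
The minimum is 91.
One optimal route: DC → M9 → U4 → R1 → G4 → Q9 → K4 → DC.

Minimum total distance: 91 blocks.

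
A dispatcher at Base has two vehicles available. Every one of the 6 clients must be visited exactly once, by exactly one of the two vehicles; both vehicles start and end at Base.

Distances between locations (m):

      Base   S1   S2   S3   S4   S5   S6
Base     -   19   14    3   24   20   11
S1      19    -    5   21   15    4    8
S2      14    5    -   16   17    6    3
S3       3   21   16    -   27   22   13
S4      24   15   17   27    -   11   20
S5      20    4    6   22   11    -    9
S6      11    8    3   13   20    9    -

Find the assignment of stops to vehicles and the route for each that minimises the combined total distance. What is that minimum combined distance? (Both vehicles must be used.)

64 m — the smallest possible combined total.

Check every non-empty split of the stops between the two vehicles; for each half take its own optimal tour:
  {S1} + {S2, S3, S4, S5, S6}: 38 + 60 = 98
  {S2} + {S1, S3, S4, S5, S6}: 28 + 63 = 91
  {S1, S2} + {S3, S4, S5, S6}: 38 + 60 = 98
  {S3} + {S1, S2, S4, S5, S6}: 6 + 58 = 64
  {S1, S3} + {S2, S4, S5, S6}: 43 + 55 = 98
  {S2, S3} + {S1, S4, S5, S6}: 33 + 58 = 91
  … (31 splits in total)
Best: vehicle 1 Base → S3 → Base = 6; vehicle 2 Base → S4 → S5 → S1 → S2 → S6 → Base = 58; combined 64.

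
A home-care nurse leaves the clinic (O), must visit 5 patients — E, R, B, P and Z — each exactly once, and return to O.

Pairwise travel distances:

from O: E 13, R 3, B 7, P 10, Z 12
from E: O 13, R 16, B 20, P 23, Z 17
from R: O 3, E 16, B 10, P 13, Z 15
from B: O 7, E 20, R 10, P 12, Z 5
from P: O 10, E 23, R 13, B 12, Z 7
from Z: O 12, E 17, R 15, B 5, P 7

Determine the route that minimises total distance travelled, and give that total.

O→E→R→B→P→Z→O: 13+16+10+12+7+12 = 70
O→E→R→B→Z→P→O: 13+16+10+5+7+10 = 61
O→E→R→P→B→Z→O: 13+16+13+12+5+12 = 71
O→E→R→P→Z→B→O: 13+16+13+7+5+7 = 61
O→E→R→Z→B→P→O: 13+16+15+5+12+10 = 71
O→E→R→Z→P→B→O: 13+16+15+7+12+7 = 70
O→E→B→R→P→Z→O: 13+20+10+13+7+12 = 75
O→E→B→R→Z→P→O: 13+20+10+15+7+10 = 75
O→E→B→P→R→Z→O: 13+20+12+13+15+12 = 85
O→E→B→P→Z→R→O: 13+20+12+7+15+3 = 70
O→E→B→Z→R→P→O: 13+20+5+15+13+10 = 76
O→E→B→Z→P→R→O: 13+20+5+7+13+3 = 61
O→E→P→R→B→Z→O: 13+23+13+10+5+12 = 76
O→E→P→R→Z→B→O: 13+23+13+15+5+7 = 76
… (46 more)
The minimum is 61.
One optimal route: O → E → R → B → Z → P → O (or its reverse).

61 — the shortest possible round trip.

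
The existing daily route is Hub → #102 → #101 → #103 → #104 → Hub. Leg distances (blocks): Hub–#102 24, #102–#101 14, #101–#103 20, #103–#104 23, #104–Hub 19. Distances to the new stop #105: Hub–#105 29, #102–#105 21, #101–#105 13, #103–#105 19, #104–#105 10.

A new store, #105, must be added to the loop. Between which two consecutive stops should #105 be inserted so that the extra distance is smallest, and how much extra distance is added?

Insertion cost between consecutive stops i–j is d(i,#105) + d(#105,j) − d(i,j):
  between Hub and #102: 29 + 21 − 24 = 26
  between #102 and #101: 21 + 13 − 14 = 20
  between #101 and #103: 13 + 19 − 20 = 12
  between #103 and #104: 19 + 10 − 23 = 6
  between #104 and Hub: 10 + 29 − 19 = 20
Cheapest insertion is between #103 and #104, adding 6.
New total = 100 + 6 = 106.

Adding 6 blocks by placing #105 on the #103–#104 leg.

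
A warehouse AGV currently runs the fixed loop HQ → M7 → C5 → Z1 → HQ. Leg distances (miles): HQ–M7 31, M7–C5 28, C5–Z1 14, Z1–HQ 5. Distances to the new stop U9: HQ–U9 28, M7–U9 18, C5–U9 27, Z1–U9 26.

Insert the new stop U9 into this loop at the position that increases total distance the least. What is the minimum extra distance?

Adding 15 miles by placing U9 on the HQ–M7 leg.

Insertion cost between consecutive stops i–j is d(i,U9) + d(U9,j) − d(i,j):
  between HQ and M7: 28 + 18 − 31 = 15
  between M7 and C5: 18 + 27 − 28 = 17
  between C5 and Z1: 27 + 26 − 14 = 39
  between Z1 and HQ: 26 + 28 − 5 = 49
Cheapest insertion is between HQ and M7, adding 15.
New total = 78 + 15 = 93.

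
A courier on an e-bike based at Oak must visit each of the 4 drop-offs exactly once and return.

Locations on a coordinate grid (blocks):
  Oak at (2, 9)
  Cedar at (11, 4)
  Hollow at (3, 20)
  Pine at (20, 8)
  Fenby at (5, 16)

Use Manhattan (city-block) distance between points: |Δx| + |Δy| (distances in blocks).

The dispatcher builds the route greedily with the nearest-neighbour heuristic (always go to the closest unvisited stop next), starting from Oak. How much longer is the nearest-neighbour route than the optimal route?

From Oak: Fenby=10, Hollow=12, Cedar=14, Pine=19 → choose Fenby (10).
From Fenby: Hollow=6, Cedar=18, Pine=23 → choose Hollow (6).
From Hollow: Cedar=24, Pine=29 → choose Cedar (24).
From Cedar: Pine=13 → choose Pine (13).
NN route Oak → Fenby → Hollow → Cedar → Pine → Oak costs 72.
Optimal: Oak → Cedar → Pine → Fenby → Hollow → Oak costs 68 (by enumerating all 12 distinct tours).
Excess = 72 − 68 = 4.

4 blocks longer than the optimal tour.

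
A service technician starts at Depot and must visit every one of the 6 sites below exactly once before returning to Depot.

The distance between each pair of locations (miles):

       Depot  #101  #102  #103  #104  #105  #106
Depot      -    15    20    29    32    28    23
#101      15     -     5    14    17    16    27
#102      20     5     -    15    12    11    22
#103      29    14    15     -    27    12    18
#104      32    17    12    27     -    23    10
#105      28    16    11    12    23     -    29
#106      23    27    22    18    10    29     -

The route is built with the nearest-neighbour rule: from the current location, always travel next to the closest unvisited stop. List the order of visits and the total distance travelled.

Total distance 103 miles via the nearest-neighbour route Depot → #101 → #102 → #105 → #103 → #106 → #104 → Depot.

Depot → [#101:15 / #102:20 / #106:23 / #105:28 / #103:29 / #104:32] → #101 (15)
#101 → [#102:5 / #103:14 / #105:16 / #104:17 / #106:27] → #102 (5)
#102 → [#105:11 / #104:12 / #103:15 / #106:22] → #105 (11)
#105 → [#103:12 / #104:23 / #106:29] → #103 (12)
#103 → [#106:18 / #104:27] → #106 (18)
#106 → [#104:10] → #104 (10)
Return #104→Depot: 32.
Total = 15 + 5 + 11 + 12 + 18 + 10 + 32 = 103.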